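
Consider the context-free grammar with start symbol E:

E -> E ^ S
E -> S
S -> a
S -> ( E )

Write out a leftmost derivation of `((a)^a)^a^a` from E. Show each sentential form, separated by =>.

E => E^S => E^S^S => S^S^S => (E)^S^S => (E^S)^S^S => (S^S)^S^S => ((E)^S)^S^S => ((S)^S)^S^S => ((a)^S)^S^S => ((a)^a)^S^S => ((a)^a)^a^S => ((a)^a)^a^a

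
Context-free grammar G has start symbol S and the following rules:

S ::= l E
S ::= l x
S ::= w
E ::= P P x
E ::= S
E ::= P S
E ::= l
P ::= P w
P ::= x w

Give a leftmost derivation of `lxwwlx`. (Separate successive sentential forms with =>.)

S => lE => lPS => lPwS => lxwwS => lxwwlx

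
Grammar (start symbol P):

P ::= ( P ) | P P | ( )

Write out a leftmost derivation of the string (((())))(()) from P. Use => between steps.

P => PP => (P)P => ((P))P => (((P)))P => (((())))P => (((())))(P) => (((())))(())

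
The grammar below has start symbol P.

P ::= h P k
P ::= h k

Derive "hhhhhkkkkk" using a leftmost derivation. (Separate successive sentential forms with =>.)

P => hPk => hhPkk => hhhPkkk => hhhhPkkkk => hhhhhkkkkk

P => hPk   [P ::= h P k]
hPk => hhPkk   [P ::= h P k]
hhPkk => hhhPkkk   [P ::= h P k]
hhhPkkk => hhhhPkkkk   [P ::= h P k]
hhhhPkkkk => hhhhhkkkkk   [P ::= h k]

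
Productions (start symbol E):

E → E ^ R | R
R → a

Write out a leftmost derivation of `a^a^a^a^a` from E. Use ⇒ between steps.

E⇒E^R⇒E^R^R⇒E^R^R^R⇒E^R^R^R^R⇒R^R^R^R^R⇒a^R^R^R^R⇒a^a^R^R^R⇒a^a^a^R^R⇒a^a^a^a^R⇒a^a^a^a^a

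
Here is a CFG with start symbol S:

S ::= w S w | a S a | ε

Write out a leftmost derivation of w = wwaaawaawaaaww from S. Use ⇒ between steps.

S ⇒ wSw ⇒ wwSww ⇒ wwaSaww ⇒ wwaaSaaww ⇒ wwaaaSaaaww ⇒ wwaaawSwaaaww ⇒ wwaaawaSawaaaww ⇒ wwaaawaawaaaww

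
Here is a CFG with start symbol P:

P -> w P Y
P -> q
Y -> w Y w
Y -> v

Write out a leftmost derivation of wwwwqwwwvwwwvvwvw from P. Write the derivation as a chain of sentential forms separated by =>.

P => wPY => wwPYY => wwwPYYY => wwwwPYYYY => wwwwqYYYY => wwwwqwYwYYY => wwwwqwwYwwYYY => wwwwqwwwYwwwYYY => wwwwqwwwvwwwYYY => wwwwqwwwvwwwvYY => wwwwqwwwvwwwvvY => wwwwqwwwvwwwvvwYw => wwwwqwwwvwwwvvwvw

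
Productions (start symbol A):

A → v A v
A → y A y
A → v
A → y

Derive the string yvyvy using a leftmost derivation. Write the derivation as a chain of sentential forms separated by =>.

A => yAy   [A → y A y]
yAy => yvAvy   [A → v A v]
yvAvy => yvyvy   [A → y]

A=>yAy=>yvAvy=>yvyvy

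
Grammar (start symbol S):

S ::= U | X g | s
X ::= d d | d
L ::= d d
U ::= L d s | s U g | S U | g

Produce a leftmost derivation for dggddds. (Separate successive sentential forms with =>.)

S => U => SU => XgU => dgU => dgSU => dgUU => dggU => dggLds => dggddds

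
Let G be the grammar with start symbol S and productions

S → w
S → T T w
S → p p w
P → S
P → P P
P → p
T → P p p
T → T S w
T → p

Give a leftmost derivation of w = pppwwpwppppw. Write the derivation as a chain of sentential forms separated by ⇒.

S ⇒ TTw ⇒ PppTw ⇒ PPppTw ⇒ SPppTw ⇒ TTwPppTw ⇒ TSwTwPppTw ⇒ PppSwTwPppTw ⇒ pppSwTwPppTw ⇒ pppwwTwPppTw ⇒ pppwwpwPppTw ⇒ pppwwpwpppTw ⇒ pppwwpwppppw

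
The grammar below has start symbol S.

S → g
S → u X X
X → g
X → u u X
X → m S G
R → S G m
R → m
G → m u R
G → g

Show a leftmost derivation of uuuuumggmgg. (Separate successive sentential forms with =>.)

S=>uXX=>uuuXX=>uuuuuXX=>uuuuumSGX=>uuuuumgGX=>uuuuumggX=>uuuuumggmSG=>uuuuumggmgG=>uuuuumggmgg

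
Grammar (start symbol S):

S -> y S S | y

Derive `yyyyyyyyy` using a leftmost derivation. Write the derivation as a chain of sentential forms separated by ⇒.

S ⇒ ySS ⇒ yyS ⇒ yyySS ⇒ yyyySSS ⇒ yyyyySSSS ⇒ yyyyyySSS ⇒ yyyyyyySS ⇒ yyyyyyyyS ⇒ yyyyyyyyy

S ⇒ ySS   [S -> y S S]
ySS ⇒ yyS   [S -> y]
yyS ⇒ yyySS   [S -> y S S]
yyySS ⇒ yyyySSS   [S -> y S S]
yyyySSS ⇒ yyyyySSSS   [S -> y S S]
yyyyySSSS ⇒ yyyyyySSS   [S -> y]
yyyyyySSS ⇒ yyyyyyySS   [S -> y]
yyyyyyySS ⇒ yyyyyyyyS   [S -> y]
yyyyyyyyS ⇒ yyyyyyyyy   [S -> y]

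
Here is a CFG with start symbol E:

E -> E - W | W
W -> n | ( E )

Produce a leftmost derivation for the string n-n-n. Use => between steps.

E => E-W => E-W-W => W-W-W => n-W-W => n-n-W => n-n-n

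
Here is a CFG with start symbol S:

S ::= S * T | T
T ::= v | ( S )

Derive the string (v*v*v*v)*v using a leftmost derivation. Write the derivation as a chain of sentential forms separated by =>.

S => S*T   [S ::= S * T]
S*T => T*T   [S ::= T]
T*T => (S)*T   [T ::= ( S )]
(S)*T => (S*T)*T   [S ::= S * T]
(S*T)*T => (S*T*T)*T   [S ::= S * T]
(S*T*T)*T => (S*T*T*T)*T   [S ::= S * T]
(S*T*T*T)*T => (T*T*T*T)*T   [S ::= T]
(T*T*T*T)*T => (v*T*T*T)*T   [T ::= v]
(v*T*T*T)*T => (v*v*T*T)*T   [T ::= v]
(v*v*T*T)*T => (v*v*v*T)*T   [T ::= v]
(v*v*v*T)*T => (v*v*v*v)*T   [T ::= v]
(v*v*v*v)*T => (v*v*v*v)*v   [T ::= v]

S=>S*T=>T*T=>(S)*T=>(S*T)*T=>(S*T*T)*T=>(S*T*T*T)*T=>(T*T*T*T)*T=>(v*T*T*T)*T=>(v*v*T*T)*T=>(v*v*v*T)*T=>(v*v*v*v)*T=>(v*v*v*v)*v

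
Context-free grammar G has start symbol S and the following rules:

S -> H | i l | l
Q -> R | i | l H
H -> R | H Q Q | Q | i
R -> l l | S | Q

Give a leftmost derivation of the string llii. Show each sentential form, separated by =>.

S=>H=>HQQ=>QQQ=>RQQ=>SQQ=>lQQ=>llHQ=>lliQ=>llii

S => H   [S -> H]
H => HQQ   [H -> H Q Q]
HQQ => QQQ   [H -> Q]
QQQ => RQQ   [Q -> R]
RQQ => SQQ   [R -> S]
SQQ => lQQ   [S -> l]
lQQ => llHQ   [Q -> l H]
llHQ => lliQ   [H -> i]
lliQ => llii   [Q -> i]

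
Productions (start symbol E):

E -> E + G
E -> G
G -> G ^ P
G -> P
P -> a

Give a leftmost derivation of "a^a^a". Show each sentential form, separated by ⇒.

E ⇒ G ⇒ G^P ⇒ G^P^P ⇒ P^P^P ⇒ a^P^P ⇒ a^a^P ⇒ a^a^a

E ⇒ G   [E -> G]
G ⇒ G^P   [G -> G ^ P]
G^P ⇒ G^P^P   [G -> G ^ P]
G^P^P ⇒ P^P^P   [G -> P]
P^P^P ⇒ a^P^P   [P -> a]
a^P^P ⇒ a^a^P   [P -> a]
a^a^P ⇒ a^a^a   [P -> a]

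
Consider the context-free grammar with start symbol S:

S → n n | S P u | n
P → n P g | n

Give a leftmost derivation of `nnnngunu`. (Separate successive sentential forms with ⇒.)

S ⇒ SPu   [S → S P u]
SPu ⇒ SPuPu   [S → S P u]
SPuPu ⇒ nnPuPu   [S → n n]
nnPuPu ⇒ nnnPguPu   [P → n P g]
nnnPguPu ⇒ nnnnguPu   [P → n]
nnnnguPu ⇒ nnnngunu   [P → n]

S ⇒ SPu ⇒ SPuPu ⇒ nnPuPu ⇒ nnnPguPu ⇒ nnnnguPu ⇒ nnnngunu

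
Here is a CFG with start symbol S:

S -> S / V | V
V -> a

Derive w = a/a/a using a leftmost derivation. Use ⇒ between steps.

S ⇒ S/V   [S -> S / V]
S/V ⇒ S/V/V   [S -> S / V]
S/V/V ⇒ V/V/V   [S -> V]
V/V/V ⇒ a/V/V   [V -> a]
a/V/V ⇒ a/a/V   [V -> a]
a/a/V ⇒ a/a/a   [V -> a]

S ⇒ S/V ⇒ S/V/V ⇒ V/V/V ⇒ a/V/V ⇒ a/a/V ⇒ a/a/a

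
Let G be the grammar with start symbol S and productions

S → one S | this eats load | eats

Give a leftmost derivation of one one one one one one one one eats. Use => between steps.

S => one S => one one S => one one one S => one one one one S => one one one one one S => one one one one one one S => one one one one one one one S => one one one one one one one one S => one one one one one one one one eats

S => one S   [S → one S]
one S => one one S   [S → one S]
one one S => one one one S   [S → one S]
one one one S => one one one one S   [S → one S]
one one one one S => one one one one one S   [S → one S]
one one one one one S => one one one one one one S   [S → one S]
one one one one one one S => one one one one one one one S   [S → one S]
one one one one one one one S => one one one one one one one one S   [S → one S]
one one one one one one one one S => one one one one one one one one eats   [S → eats]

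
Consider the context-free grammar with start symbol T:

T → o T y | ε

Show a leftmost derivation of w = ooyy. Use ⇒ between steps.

T ⇒ oTy ⇒ ooTyy ⇒ ooyy

T ⇒ oTy   [T → o T y]
oTy ⇒ ooTyy   [T → o T y]
ooTyy ⇒ ooyy   [T → ε]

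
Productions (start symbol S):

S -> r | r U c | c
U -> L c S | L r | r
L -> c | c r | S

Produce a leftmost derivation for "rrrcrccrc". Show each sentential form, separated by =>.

S => rUc => rLcSc => rScSc => rrUccSc => rrLcSccSc => rrScSccSc => rrrcSccSc => rrrcrccSc => rrrcrccrc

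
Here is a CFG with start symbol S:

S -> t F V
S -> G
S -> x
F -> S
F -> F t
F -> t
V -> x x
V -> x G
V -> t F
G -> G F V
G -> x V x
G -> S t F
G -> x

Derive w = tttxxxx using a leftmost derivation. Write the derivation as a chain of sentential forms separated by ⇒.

S ⇒ tFV ⇒ tSV ⇒ ttFVV ⇒ tttVV ⇒ tttxxV ⇒ tttxxxx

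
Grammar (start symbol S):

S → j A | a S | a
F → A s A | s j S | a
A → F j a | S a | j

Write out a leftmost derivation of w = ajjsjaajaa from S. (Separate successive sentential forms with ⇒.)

S⇒aS⇒ajA⇒ajSa⇒ajjAa⇒ajjFjaa⇒ajjsjSjaa⇒ajjsjaSjaa⇒ajjsjaajaa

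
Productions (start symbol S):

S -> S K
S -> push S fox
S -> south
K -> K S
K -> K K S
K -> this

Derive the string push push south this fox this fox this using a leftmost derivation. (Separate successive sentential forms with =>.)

S => S K => push S fox K => push S K fox K => push push S fox K fox K => push push S K fox K fox K => push push south K fox K fox K => push push south this fox K fox K => push push south this fox this fox K => push push south this fox this fox this

S => S K   [S -> S K]
S K => push S fox K   [S -> push S fox]
push S fox K => push S K fox K   [S -> S K]
push S K fox K => push push S fox K fox K   [S -> push S fox]
push push S fox K fox K => push push S K fox K fox K   [S -> S K]
push push S K fox K fox K => push push south K fox K fox K   [S -> south]
push push south K fox K fox K => push push south this fox K fox K   [K -> this]
push push south this fox K fox K => push push south this fox this fox K   [K -> this]
push push south this fox this fox K => push push south this fox this fox this   [K -> this]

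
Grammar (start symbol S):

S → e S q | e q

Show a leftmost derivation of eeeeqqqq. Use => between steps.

S => eSq   [S → e S q]
eSq => eeSqq   [S → e S q]
eeSqq => eeeSqqq   [S → e S q]
eeeSqqq => eeeeqqqq   [S → e q]

S => eSq => eeSqq => eeeSqqq => eeeeqqqq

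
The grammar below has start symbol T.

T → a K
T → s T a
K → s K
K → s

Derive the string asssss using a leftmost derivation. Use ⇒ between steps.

T⇒aK⇒asK⇒assK⇒asssK⇒assssK⇒asssss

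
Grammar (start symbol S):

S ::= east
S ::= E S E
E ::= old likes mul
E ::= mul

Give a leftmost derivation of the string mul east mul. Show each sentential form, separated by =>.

S => E S E => mul S E => mul east E => mul east mul

S => E S E   [S ::= E S E]
E S E => mul S E   [E ::= mul]
mul S E => mul east E   [S ::= east]
mul east E => mul east mul   [E ::= mul]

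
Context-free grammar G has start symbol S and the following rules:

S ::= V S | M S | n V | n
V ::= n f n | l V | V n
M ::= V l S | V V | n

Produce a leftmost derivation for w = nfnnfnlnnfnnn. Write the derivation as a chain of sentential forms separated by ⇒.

S ⇒ VS ⇒ nfnS ⇒ nfnMS ⇒ nfnVlSS ⇒ nfnnfnlSS ⇒ nfnnfnlnVS ⇒ nfnnfnlnVnS ⇒ nfnnfnlnnfnnS ⇒ nfnnfnlnnfnnn

S ⇒ VS   [S ::= V S]
VS ⇒ nfnS   [V ::= n f n]
nfnS ⇒ nfnMS   [S ::= M S]
nfnMS ⇒ nfnVlSS   [M ::= V l S]
nfnVlSS ⇒ nfnnfnlSS   [V ::= n f n]
nfnnfnlSS ⇒ nfnnfnlnVS   [S ::= n V]
nfnnfnlnVS ⇒ nfnnfnlnVnS   [V ::= V n]
nfnnfnlnVnS ⇒ nfnnfnlnnfnnS   [V ::= n f n]
nfnnfnlnnfnnS ⇒ nfnnfnlnnfnnn   [S ::= n]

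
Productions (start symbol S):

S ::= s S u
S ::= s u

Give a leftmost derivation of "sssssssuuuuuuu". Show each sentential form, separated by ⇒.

S ⇒ sSu   [S ::= s S u]
sSu ⇒ ssSuu   [S ::= s S u]
ssSuu ⇒ sssSuuu   [S ::= s S u]
sssSuuu ⇒ ssssSuuuu   [S ::= s S u]
ssssSuuuu ⇒ sssssSuuuuu   [S ::= s S u]
sssssSuuuuu ⇒ ssssssSuuuuuu   [S ::= s S u]
ssssssSuuuuuu ⇒ sssssssuuuuuuu   [S ::= s u]

S ⇒ sSu ⇒ ssSuu ⇒ sssSuuu ⇒ ssssSuuuu ⇒ sssssSuuuuu ⇒ ssssssSuuuuuu ⇒ sssssssuuuuuuu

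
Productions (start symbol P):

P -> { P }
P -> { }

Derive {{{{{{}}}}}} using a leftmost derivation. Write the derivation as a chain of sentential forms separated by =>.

P=>{P}=>{{P}}=>{{{P}}}=>{{{{P}}}}=>{{{{{P}}}}}=>{{{{{{}}}}}}

P => {P}   [P -> { P }]
{P} => {{P}}   [P -> { P }]
{{P}} => {{{P}}}   [P -> { P }]
{{{P}}} => {{{{P}}}}   [P -> { P }]
{{{{P}}}} => {{{{{P}}}}}   [P -> { P }]
{{{{{P}}}}} => {{{{{{}}}}}}   [P -> { }]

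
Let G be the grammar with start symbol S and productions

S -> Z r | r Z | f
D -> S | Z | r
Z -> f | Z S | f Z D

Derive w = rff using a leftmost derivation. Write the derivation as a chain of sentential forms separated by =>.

S=>rZ=>rZS=>rfS=>rff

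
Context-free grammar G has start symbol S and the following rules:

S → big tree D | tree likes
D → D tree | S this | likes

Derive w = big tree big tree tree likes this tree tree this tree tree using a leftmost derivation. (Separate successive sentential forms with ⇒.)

S ⇒ big tree D   [S → big tree D]
big tree D ⇒ big tree D tree   [D → D tree]
big tree D tree ⇒ big tree D tree tree   [D → D tree]
big tree D tree tree ⇒ big tree S this tree tree   [D → S this]
big tree S this tree tree ⇒ big tree big tree D this tree tree   [S → big tree D]
big tree big tree D this tree tree ⇒ big tree big tree D tree this tree tree   [D → D tree]
big tree big tree D tree this tree tree ⇒ big tree big tree D tree tree this tree tree   [D → D tree]
big tree big tree D tree tree this tree tree ⇒ big tree big tree S this tree tree this tree tree   [D → S this]
big tree big tree S this tree tree this tree tree ⇒ big tree big tree tree likes this tree tree this tree tree   [S → tree likes]

S ⇒ big tree D ⇒ big tree D tree ⇒ big tree D tree tree ⇒ big tree S this tree tree ⇒ big tree big tree D this tree tree ⇒ big tree big tree D tree this tree tree ⇒ big tree big tree D tree tree this tree tree ⇒ big tree big tree S this tree tree this tree tree ⇒ big tree big tree tree likes this tree tree this tree tree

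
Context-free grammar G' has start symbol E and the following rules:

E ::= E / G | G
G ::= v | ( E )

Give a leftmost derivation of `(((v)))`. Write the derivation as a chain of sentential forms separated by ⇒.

E ⇒ G   [E ::= G]
G ⇒ (E)   [G ::= ( E )]
(E) ⇒ (G)   [E ::= G]
(G) ⇒ ((E))   [G ::= ( E )]
((E)) ⇒ ((G))   [E ::= G]
((G)) ⇒ (((E)))   [G ::= ( E )]
(((E))) ⇒ (((G)))   [E ::= G]
(((G))) ⇒ (((v)))   [G ::= v]

E ⇒ G ⇒ (E) ⇒ (G) ⇒ ((E)) ⇒ ((G)) ⇒ (((E))) ⇒ (((G))) ⇒ (((v)))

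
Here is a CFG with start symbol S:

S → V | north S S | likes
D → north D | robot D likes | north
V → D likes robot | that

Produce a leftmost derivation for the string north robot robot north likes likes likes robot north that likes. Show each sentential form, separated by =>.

S => north S S   [S → north S S]
north S S => north V S   [S → V]
north V S => north D likes robot S   [V → D likes robot]
north D likes robot S => north robot D likes likes robot S   [D → robot D likes]
north robot D likes likes robot S => north robot robot D likes likes likes robot S   [D → robot D likes]
north robot robot D likes likes likes robot S => north robot robot north likes likes likes robot S   [D → north]
north robot robot north likes likes likes robot S => north robot robot north likes likes likes robot north S S   [S → north S S]
north robot robot north likes likes likes robot north S S => north robot robot north likes likes likes robot north V S   [S → V]
north robot robot north likes likes likes robot north V S => north robot robot north likes likes likes robot north that S   [V → that]
north robot robot north likes likes likes robot north that S => north robot robot north likes likes likes robot north that likes   [S → likes]

S => north S S => north V S => north D likes robot S => north robot D likes likes robot S => north robot robot D likes likes likes robot S => north robot robot north likes likes likes robot S => north robot robot north likes likes likes robot north S S => north robot robot north likes likes likes robot north V S => north robot robot north likes likes likes robot north that S => north robot robot north likes likes likes robot north that likes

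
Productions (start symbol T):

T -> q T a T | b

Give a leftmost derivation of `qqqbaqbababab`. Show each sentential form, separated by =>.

T => qTaT   [T -> q T a T]
qTaT => qqTaTaT   [T -> q T a T]
qqTaTaT => qqqTaTaTaT   [T -> q T a T]
qqqTaTaTaT => qqqbaTaTaT   [T -> b]
qqqbaTaTaT => qqqbaqTaTaTaT   [T -> q T a T]
qqqbaqTaTaTaT => qqqbaqbaTaTaT   [T -> b]
qqqbaqbaTaTaT => qqqbaqbabaTaT   [T -> b]
qqqbaqbabaTaT => qqqbaqbababaT   [T -> b]
qqqbaqbababaT => qqqbaqbababab   [T -> b]

T => qTaT => qqTaTaT => qqqTaTaTaT => qqqbaTaTaT => qqqbaqTaTaTaT => qqqbaqbaTaTaT => qqqbaqbabaTaT => qqqbaqbababaT => qqqbaqbababab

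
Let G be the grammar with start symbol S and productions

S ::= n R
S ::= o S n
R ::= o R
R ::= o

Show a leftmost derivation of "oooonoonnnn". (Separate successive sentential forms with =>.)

S => oSn   [S ::= o S n]
oSn => ooSnn   [S ::= o S n]
ooSnn => oooSnnn   [S ::= o S n]
oooSnnn => ooooSnnnn   [S ::= o S n]
ooooSnnnn => oooonRnnnn   [S ::= n R]
oooonRnnnn => oooonoRnnnn   [R ::= o R]
oooonoRnnnn => oooonoonnnn   [R ::= o]

S => oSn => ooSnn => oooSnnn => ooooSnnnn => oooonRnnnn => oooonoRnnnn => oooonoonnnn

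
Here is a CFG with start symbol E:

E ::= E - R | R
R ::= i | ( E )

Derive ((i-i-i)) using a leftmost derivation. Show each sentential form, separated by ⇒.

E ⇒ R ⇒ (E) ⇒ (R) ⇒ ((E)) ⇒ ((E-R)) ⇒ ((E-R-R)) ⇒ ((R-R-R)) ⇒ ((i-R-R)) ⇒ ((i-i-R)) ⇒ ((i-i-i))

E ⇒ R   [E ::= R]
R ⇒ (E)   [R ::= ( E )]
(E) ⇒ (R)   [E ::= R]
(R) ⇒ ((E))   [R ::= ( E )]
((E)) ⇒ ((E-R))   [E ::= E - R]
((E-R)) ⇒ ((E-R-R))   [E ::= E - R]
((E-R-R)) ⇒ ((R-R-R))   [E ::= R]
((R-R-R)) ⇒ ((i-R-R))   [R ::= i]
((i-R-R)) ⇒ ((i-i-R))   [R ::= i]
((i-i-R)) ⇒ ((i-i-i))   [R ::= i]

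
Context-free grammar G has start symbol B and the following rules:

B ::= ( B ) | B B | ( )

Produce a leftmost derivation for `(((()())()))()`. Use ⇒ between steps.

B ⇒ BB ⇒ (B)B ⇒ ((B))B ⇒ ((BB))B ⇒ (((B)B))B ⇒ (((BB)B))B ⇒ (((()B)B))B ⇒ (((()())B))B ⇒ (((()())()))B ⇒ (((()())()))()

B ⇒ BB   [B ::= B B]
BB ⇒ (B)B   [B ::= ( B )]
(B)B ⇒ ((B))B   [B ::= ( B )]
((B))B ⇒ ((BB))B   [B ::= B B]
((BB))B ⇒ (((B)B))B   [B ::= ( B )]
(((B)B))B ⇒ (((BB)B))B   [B ::= B B]
(((BB)B))B ⇒ (((()B)B))B   [B ::= ( )]
(((()B)B))B ⇒ (((()())B))B   [B ::= ( )]
(((()())B))B ⇒ (((()())()))B   [B ::= ( )]
(((()())()))B ⇒ (((()())()))()   [B ::= ( )]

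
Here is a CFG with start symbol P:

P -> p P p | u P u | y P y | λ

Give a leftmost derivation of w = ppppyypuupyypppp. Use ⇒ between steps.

P ⇒ pPp ⇒ ppPpp ⇒ pppPppp ⇒ ppppPpppp ⇒ ppppyPypppp ⇒ ppppyyPyypppp ⇒ ppppyypPpyypppp ⇒ ppppyypuPupyypppp ⇒ ppppyypuupyypppp

P ⇒ pPp   [P -> p P p]
pPp ⇒ ppPpp   [P -> p P p]
ppPpp ⇒ pppPppp   [P -> p P p]
pppPppp ⇒ ppppPpppp   [P -> p P p]
ppppPpppp ⇒ ppppyPypppp   [P -> y P y]
ppppyPypppp ⇒ ppppyyPyypppp   [P -> y P y]
ppppyyPyypppp ⇒ ppppyypPpyypppp   [P -> p P p]
ppppyypPpyypppp ⇒ ppppyypuPupyypppp   [P -> u P u]
ppppyypuPupyypppp ⇒ ppppyypuupyypppp   [P -> λ]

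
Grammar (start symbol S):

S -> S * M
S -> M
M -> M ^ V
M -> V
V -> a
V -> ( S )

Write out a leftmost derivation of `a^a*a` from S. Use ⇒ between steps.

S⇒S*M⇒M*M⇒M^V*M⇒V^V*M⇒a^V*M⇒a^a*M⇒a^a*V⇒a^a*a

S ⇒ S*M   [S -> S * M]
S*M ⇒ M*M   [S -> M]
M*M ⇒ M^V*M   [M -> M ^ V]
M^V*M ⇒ V^V*M   [M -> V]
V^V*M ⇒ a^V*M   [V -> a]
a^V*M ⇒ a^a*M   [V -> a]
a^a*M ⇒ a^a*V   [M -> V]
a^a*V ⇒ a^a*a   [V -> a]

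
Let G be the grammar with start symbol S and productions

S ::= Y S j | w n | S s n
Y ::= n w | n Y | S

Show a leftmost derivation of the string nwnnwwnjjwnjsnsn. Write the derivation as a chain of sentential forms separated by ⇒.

S ⇒ Ssn ⇒ Ssnsn ⇒ YSjsnsn ⇒ nYSjsnsn ⇒ nSSjsnsn ⇒ nYSjSjsnsn ⇒ nSSjSjsnsn ⇒ nwnSjSjsnsn ⇒ nwnYSjjSjsnsn ⇒ nwnnwSjjSjsnsn ⇒ nwnnwwnjjSjsnsn ⇒ nwnnwwnjjwnjsnsn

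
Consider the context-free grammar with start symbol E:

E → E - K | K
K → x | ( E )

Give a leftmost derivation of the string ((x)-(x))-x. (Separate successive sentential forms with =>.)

E=>E-K=>K-K=>(E)-K=>(E-K)-K=>(K-K)-K=>((E)-K)-K=>((K)-K)-K=>((x)-K)-K=>((x)-(E))-K=>((x)-(K))-K=>((x)-(x))-K=>((x)-(x))-x

E => E-K   [E → E - K]
E-K => K-K   [E → K]
K-K => (E)-K   [K → ( E )]
(E)-K => (E-K)-K   [E → E - K]
(E-K)-K => (K-K)-K   [E → K]
(K-K)-K => ((E)-K)-K   [K → ( E )]
((E)-K)-K => ((K)-K)-K   [E → K]
((K)-K)-K => ((x)-K)-K   [K → x]
((x)-K)-K => ((x)-(E))-K   [K → ( E )]
((x)-(E))-K => ((x)-(K))-K   [E → K]
((x)-(K))-K => ((x)-(x))-K   [K → x]
((x)-(x))-K => ((x)-(x))-x   [K → x]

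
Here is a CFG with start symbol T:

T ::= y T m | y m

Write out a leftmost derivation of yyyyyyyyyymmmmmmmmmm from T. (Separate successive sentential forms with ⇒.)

T ⇒ yTm   [T ::= y T m]
yTm ⇒ yyTmm   [T ::= y T m]
yyTmm ⇒ yyyTmmm   [T ::= y T m]
yyyTmmm ⇒ yyyyTmmmm   [T ::= y T m]
yyyyTmmmm ⇒ yyyyyTmmmmm   [T ::= y T m]
yyyyyTmmmmm ⇒ yyyyyyTmmmmmm   [T ::= y T m]
yyyyyyTmmmmmm ⇒ yyyyyyyTmmmmmmm   [T ::= y T m]
yyyyyyyTmmmmmmm ⇒ yyyyyyyyTmmmmmmmm   [T ::= y T m]
yyyyyyyyTmmmmmmmm ⇒ yyyyyyyyyTmmmmmmmmm   [T ::= y T m]
yyyyyyyyyTmmmmmmmmm ⇒ yyyyyyyyyymmmmmmmmmm   [T ::= y m]

T ⇒ yTm ⇒ yyTmm ⇒ yyyTmmm ⇒ yyyyTmmmm ⇒ yyyyyTmmmmm ⇒ yyyyyyTmmmmmm ⇒ yyyyyyyTmmmmmmm ⇒ yyyyyyyyTmmmmmmmm ⇒ yyyyyyyyyTmmmmmmmmm ⇒ yyyyyyyyyymmmmmmmmmm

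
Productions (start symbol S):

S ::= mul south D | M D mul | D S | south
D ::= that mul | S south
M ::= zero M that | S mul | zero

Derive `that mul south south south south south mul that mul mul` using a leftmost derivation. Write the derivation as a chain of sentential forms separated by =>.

S => M D mul => S mul D mul => D S mul D mul => S south S mul D mul => D S south S mul D mul => that mul S south S mul D mul => that mul D S south S mul D mul => that mul S south S south S mul D mul => that mul south south S south S mul D mul => that mul south south south south S mul D mul => that mul south south south south south mul D mul => that mul south south south south south mul that mul mul

S => M D mul   [S ::= M D mul]
M D mul => S mul D mul   [M ::= S mul]
S mul D mul => D S mul D mul   [S ::= D S]
D S mul D mul => S south S mul D mul   [D ::= S south]
S south S mul D mul => D S south S mul D mul   [S ::= D S]
D S south S mul D mul => that mul S south S mul D mul   [D ::= that mul]
that mul S south S mul D mul => that mul D S south S mul D mul   [S ::= D S]
that mul D S south S mul D mul => that mul S south S south S mul D mul   [D ::= S south]
that mul S south S south S mul D mul => that mul south south S south S mul D mul   [S ::= south]
that mul south south S south S mul D mul => that mul south south south south S mul D mul   [S ::= south]
that mul south south south south S mul D mul => that mul south south south south south mul D mul   [S ::= south]
that mul south south south south south mul D mul => that mul south south south south south mul that mul mul   [D ::= that mul]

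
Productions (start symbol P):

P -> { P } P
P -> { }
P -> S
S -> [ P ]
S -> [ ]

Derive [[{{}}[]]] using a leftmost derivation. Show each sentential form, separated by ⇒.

P ⇒ S ⇒ [P] ⇒ [S] ⇒ [[P]] ⇒ [[{P}P]] ⇒ [[{{}}P]] ⇒ [[{{}}S]] ⇒ [[{{}}[]]]

P ⇒ S   [P -> S]
S ⇒ [P]   [S -> [ P ]]
[P] ⇒ [S]   [P -> S]
[S] ⇒ [[P]]   [S -> [ P ]]
[[P]] ⇒ [[{P}P]]   [P -> { P } P]
[[{P}P]] ⇒ [[{{}}P]]   [P -> { }]
[[{{}}P]] ⇒ [[{{}}S]]   [P -> S]
[[{{}}S]] ⇒ [[{{}}[]]]   [S -> [ ]]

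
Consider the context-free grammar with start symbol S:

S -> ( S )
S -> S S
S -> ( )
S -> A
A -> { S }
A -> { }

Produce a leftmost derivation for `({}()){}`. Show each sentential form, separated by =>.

S=>SS=>(S)S=>(SS)S=>(AS)S=>({}S)S=>({}())S=>({}())A=>({}()){}

S => SS   [S -> S S]
SS => (S)S   [S -> ( S )]
(S)S => (SS)S   [S -> S S]
(SS)S => (AS)S   [S -> A]
(AS)S => ({}S)S   [A -> { }]
({}S)S => ({}())S   [S -> ( )]
({}())S => ({}())A   [S -> A]
({}())A => ({}()){}   [A -> { }]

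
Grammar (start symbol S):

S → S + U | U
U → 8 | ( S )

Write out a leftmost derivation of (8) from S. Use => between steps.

S => U   [S → U]
U => (S)   [U → ( S )]
(S) => (U)   [S → U]
(U) => (8)   [U → 8]

S => U => (S) => (U) => (8)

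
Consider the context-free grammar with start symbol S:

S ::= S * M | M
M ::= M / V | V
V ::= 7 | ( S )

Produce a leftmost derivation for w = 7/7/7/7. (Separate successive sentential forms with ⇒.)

S ⇒ M ⇒ M/V ⇒ M/V/V ⇒ M/V/V/V ⇒ V/V/V/V ⇒ 7/V/V/V ⇒ 7/7/V/V ⇒ 7/7/7/V ⇒ 7/7/7/7

S ⇒ M   [S ::= M]
M ⇒ M/V   [M ::= M / V]
M/V ⇒ M/V/V   [M ::= M / V]
M/V/V ⇒ M/V/V/V   [M ::= M / V]
M/V/V/V ⇒ V/V/V/V   [M ::= V]
V/V/V/V ⇒ 7/V/V/V   [V ::= 7]
7/V/V/V ⇒ 7/7/V/V   [V ::= 7]
7/7/V/V ⇒ 7/7/7/V   [V ::= 7]
7/7/7/V ⇒ 7/7/7/7   [V ::= 7]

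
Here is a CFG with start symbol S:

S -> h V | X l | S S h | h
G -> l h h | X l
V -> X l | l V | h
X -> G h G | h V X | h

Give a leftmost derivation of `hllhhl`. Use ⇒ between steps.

S⇒Xl⇒hVXl⇒hlVXl⇒hllVXl⇒hllhXl⇒hllhhl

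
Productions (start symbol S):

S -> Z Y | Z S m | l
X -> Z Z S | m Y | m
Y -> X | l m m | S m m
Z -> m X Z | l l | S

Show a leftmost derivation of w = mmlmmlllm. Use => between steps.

S => ZSm => mXZSm => mmYZSm => mmlmmZSm => mmlmmllSm => mmlmmlllm

S => ZSm   [S -> Z S m]
ZSm => mXZSm   [Z -> m X Z]
mXZSm => mmYZSm   [X -> m Y]
mmYZSm => mmlmmZSm   [Y -> l m m]
mmlmmZSm => mmlmmllSm   [Z -> l l]
mmlmmllSm => mmlmmlllm   [S -> l]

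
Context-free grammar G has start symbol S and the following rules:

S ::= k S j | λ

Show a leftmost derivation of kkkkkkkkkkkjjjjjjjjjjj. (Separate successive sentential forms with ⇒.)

S⇒kSj⇒kkSjj⇒kkkSjjj⇒kkkkSjjjj⇒kkkkkSjjjjj⇒kkkkkkSjjjjjj⇒kkkkkkkSjjjjjjj⇒kkkkkkkkSjjjjjjjj⇒kkkkkkkkkSjjjjjjjjj⇒kkkkkkkkkkSjjjjjjjjjj⇒kkkkkkkkkkkSjjjjjjjjjjj⇒kkkkkkkkkkkjjjjjjjjjjj

S ⇒ kSj   [S ::= k S j]
kSj ⇒ kkSjj   [S ::= k S j]
kkSjj ⇒ kkkSjjj   [S ::= k S j]
kkkSjjj ⇒ kkkkSjjjj   [S ::= k S j]
kkkkSjjjj ⇒ kkkkkSjjjjj   [S ::= k S j]
kkkkkSjjjjj ⇒ kkkkkkSjjjjjj   [S ::= k S j]
kkkkkkSjjjjjj ⇒ kkkkkkkSjjjjjjj   [S ::= k S j]
kkkkkkkSjjjjjjj ⇒ kkkkkkkkSjjjjjjjj   [S ::= k S j]
kkkkkkkkSjjjjjjjj ⇒ kkkkkkkkkSjjjjjjjjj   [S ::= k S j]
kkkkkkkkkSjjjjjjjjj ⇒ kkkkkkkkkkSjjjjjjjjjj   [S ::= k S j]
kkkkkkkkkkSjjjjjjjjjj ⇒ kkkkkkkkkkkSjjjjjjjjjjj   [S ::= k S j]
kkkkkkkkkkkSjjjjjjjjjjj ⇒ kkkkkkkkkkkjjjjjjjjjjj   [S ::= λ]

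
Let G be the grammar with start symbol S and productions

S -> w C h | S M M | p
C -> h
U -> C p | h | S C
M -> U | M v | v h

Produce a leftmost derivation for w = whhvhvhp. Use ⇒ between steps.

S ⇒ SMM ⇒ wChMM ⇒ whhMM ⇒ whhMvM ⇒ whhvhvM ⇒ whhvhvU ⇒ whhvhvCp ⇒ whhvhvhp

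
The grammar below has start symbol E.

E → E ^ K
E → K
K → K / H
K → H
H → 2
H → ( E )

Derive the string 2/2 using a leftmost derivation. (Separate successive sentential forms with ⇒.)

E ⇒ K   [E → K]
K ⇒ K/H   [K → K / H]
K/H ⇒ H/H   [K → H]
H/H ⇒ 2/H   [H → 2]
2/H ⇒ 2/2   [H → 2]

E ⇒ K ⇒ K/H ⇒ H/H ⇒ 2/H ⇒ 2/2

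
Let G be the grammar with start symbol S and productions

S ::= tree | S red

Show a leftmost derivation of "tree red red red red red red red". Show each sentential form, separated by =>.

S => S red => S red red => S red red red => S red red red red => S red red red red red => S red red red red red red => S red red red red red red red => tree red red red red red red red

S => S red   [S ::= S red]
S red => S red red   [S ::= S red]
S red red => S red red red   [S ::= S red]
S red red red => S red red red red   [S ::= S red]
S red red red red => S red red red red red   [S ::= S red]
S red red red red red => S red red red red red red   [S ::= S red]
S red red red red red red => S red red red red red red red   [S ::= S red]
S red red red red red red red => tree red red red red red red red   [S ::= tree]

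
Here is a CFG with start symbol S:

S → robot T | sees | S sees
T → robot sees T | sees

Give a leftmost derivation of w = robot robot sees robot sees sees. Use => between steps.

S => robot T   [S → robot T]
robot T => robot robot sees T   [T → robot sees T]
robot robot sees T => robot robot sees robot sees T   [T → robot sees T]
robot robot sees robot sees T => robot robot sees robot sees sees   [T → sees]

S => robot T => robot robot sees T => robot robot sees robot sees T => robot robot sees robot sees sees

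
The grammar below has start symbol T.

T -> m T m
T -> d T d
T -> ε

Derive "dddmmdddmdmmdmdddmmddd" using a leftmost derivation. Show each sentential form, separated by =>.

T=>dTd=>ddTdd=>dddTddd=>dddmTmddd=>dddmmTmmddd=>dddmmdTdmmddd=>dddmmddTddmmddd=>dddmmdddTdddmmddd=>dddmmdddmTmdddmmddd=>dddmmdddmdTdmdddmmddd=>dddmmdddmdmTmdmdddmmddd=>dddmmdddmdmmdmdddmmddd

T => dTd   [T -> d T d]
dTd => ddTdd   [T -> d T d]
ddTdd => dddTddd   [T -> d T d]
dddTddd => dddmTmddd   [T -> m T m]
dddmTmddd => dddmmTmmddd   [T -> m T m]
dddmmTmmddd => dddmmdTdmmddd   [T -> d T d]
dddmmdTdmmddd => dddmmddTddmmddd   [T -> d T d]
dddmmddTddmmddd => dddmmdddTdddmmddd   [T -> d T d]
dddmmdddTdddmmddd => dddmmdddmTmdddmmddd   [T -> m T m]
dddmmdddmTmdddmmddd => dddmmdddmdTdmdddmmddd   [T -> d T d]
dddmmdddmdTdmdddmmddd => dddmmdddmdmTmdmdddmmddd   [T -> m T m]
dddmmdddmdmTmdmdddmmddd => dddmmdddmdmmdmdddmmddd   [T -> ε]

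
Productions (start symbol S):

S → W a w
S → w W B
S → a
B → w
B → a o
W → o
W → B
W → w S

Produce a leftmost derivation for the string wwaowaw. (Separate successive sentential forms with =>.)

S => Waw => wSaw => wwWBaw => wwBBaw => wwaoBaw => wwaowaw

S => Waw   [S → W a w]
Waw => wSaw   [W → w S]
wSaw => wwWBaw   [S → w W B]
wwWBaw => wwBBaw   [W → B]
wwBBaw => wwaoBaw   [B → a o]
wwaoBaw => wwaowaw   [B → w]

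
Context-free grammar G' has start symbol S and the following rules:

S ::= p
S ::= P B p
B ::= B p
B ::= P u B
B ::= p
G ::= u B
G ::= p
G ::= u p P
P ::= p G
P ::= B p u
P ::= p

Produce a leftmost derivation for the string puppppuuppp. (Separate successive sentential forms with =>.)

S => PBp => pGBp => puBBp => pupBp => pupBpp => pupPuBpp => pupBpuuBpp => pupBppuuBpp => puppppuuBpp => puppppuuppp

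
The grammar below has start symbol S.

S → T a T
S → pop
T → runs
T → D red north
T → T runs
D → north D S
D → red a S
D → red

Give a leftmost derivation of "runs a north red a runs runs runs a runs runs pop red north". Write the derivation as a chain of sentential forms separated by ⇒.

S ⇒ T a T   [S → T a T]
T a T ⇒ runs a T   [T → runs]
runs a T ⇒ runs a D red north   [T → D red north]
runs a D red north ⇒ runs a north D S red north   [D → north D S]
runs a north D S red north ⇒ runs a north red a S S red north   [D → red a S]
runs a north red a S S red north ⇒ runs a north red a T a T S red north   [S → T a T]
runs a north red a T a T S red north ⇒ runs a north red a T runs a T S red north   [T → T runs]
runs a north red a T runs a T S red north ⇒ runs a north red a T runs runs a T S red north   [T → T runs]
runs a north red a T runs runs a T S red north ⇒ runs a north red a runs runs runs a T S red north   [T → runs]
runs a north red a runs runs runs a T S red north ⇒ runs a north red a runs runs runs a T runs S red north   [T → T runs]
runs a north red a runs runs runs a T runs S red north ⇒ runs a north red a runs runs runs a runs runs S red north   [T → runs]
runs a north red a runs runs runs a runs runs S red north ⇒ runs a north red a runs runs runs a runs runs pop red north   [S → pop]

S ⇒ T a T ⇒ runs a T ⇒ runs a D red north ⇒ runs a north D S red north ⇒ runs a north red a S S red north ⇒ runs a north red a T a T S red north ⇒ runs a north red a T runs a T S red north ⇒ runs a north red a T runs runs a T S red north ⇒ runs a north red a runs runs runs a T S red north ⇒ runs a north red a runs runs runs a T runs S red north ⇒ runs a north red a runs runs runs a runs runs S red north ⇒ runs a north red a runs runs runs a runs runs pop red north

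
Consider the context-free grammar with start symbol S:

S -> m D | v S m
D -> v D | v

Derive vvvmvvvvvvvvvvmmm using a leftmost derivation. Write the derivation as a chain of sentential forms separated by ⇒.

S ⇒ vSm ⇒ vvSmm ⇒ vvvSmmm ⇒ vvvmDmmm ⇒ vvvmvDmmm ⇒ vvvmvvDmmm ⇒ vvvmvvvDmmm ⇒ vvvmvvvvDmmm ⇒ vvvmvvvvvDmmm ⇒ vvvmvvvvvvDmmm ⇒ vvvmvvvvvvvDmmm ⇒ vvvmvvvvvvvvDmmm ⇒ vvvmvvvvvvvvvDmmm ⇒ vvvmvvvvvvvvvvmmm

S ⇒ vSm   [S -> v S m]
vSm ⇒ vvSmm   [S -> v S m]
vvSmm ⇒ vvvSmmm   [S -> v S m]
vvvSmmm ⇒ vvvmDmmm   [S -> m D]
vvvmDmmm ⇒ vvvmvDmmm   [D -> v D]
vvvmvDmmm ⇒ vvvmvvDmmm   [D -> v D]
vvvmvvDmmm ⇒ vvvmvvvDmmm   [D -> v D]
vvvmvvvDmmm ⇒ vvvmvvvvDmmm   [D -> v D]
vvvmvvvvDmmm ⇒ vvvmvvvvvDmmm   [D -> v D]
vvvmvvvvvDmmm ⇒ vvvmvvvvvvDmmm   [D -> v D]
vvvmvvvvvvDmmm ⇒ vvvmvvvvvvvDmmm   [D -> v D]
vvvmvvvvvvvDmmm ⇒ vvvmvvvvvvvvDmmm   [D -> v D]
vvvmvvvvvvvvDmmm ⇒ vvvmvvvvvvvvvDmmm   [D -> v D]
vvvmvvvvvvvvvDmmm ⇒ vvvmvvvvvvvvvvmmm   [D -> v]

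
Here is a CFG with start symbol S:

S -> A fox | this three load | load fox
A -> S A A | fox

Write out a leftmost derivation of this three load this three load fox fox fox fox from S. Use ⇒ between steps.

S ⇒ A fox ⇒ S A A fox ⇒ this three load A A fox ⇒ this three load S A A A fox ⇒ this three load this three load A A A fox ⇒ this three load this three load fox A A fox ⇒ this three load this three load fox fox A fox ⇒ this three load this three load fox fox fox fox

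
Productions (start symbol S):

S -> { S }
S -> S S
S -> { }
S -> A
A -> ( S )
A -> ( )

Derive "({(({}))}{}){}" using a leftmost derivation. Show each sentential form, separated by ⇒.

S⇒SS⇒AS⇒(S)S⇒(SS)S⇒({S}S)S⇒({A}S)S⇒({(S)}S)S⇒({(A)}S)S⇒({((S))}S)S⇒({(({}))}S)S⇒({(({}))}{})S⇒({(({}))}{}){}

S ⇒ SS   [S -> S S]
SS ⇒ AS   [S -> A]
AS ⇒ (S)S   [A -> ( S )]
(S)S ⇒ (SS)S   [S -> S S]
(SS)S ⇒ ({S}S)S   [S -> { S }]
({S}S)S ⇒ ({A}S)S   [S -> A]
({A}S)S ⇒ ({(S)}S)S   [A -> ( S )]
({(S)}S)S ⇒ ({(A)}S)S   [S -> A]
({(A)}S)S ⇒ ({((S))}S)S   [A -> ( S )]
({((S))}S)S ⇒ ({(({}))}S)S   [S -> { }]
({(({}))}S)S ⇒ ({(({}))}{})S   [S -> { }]
({(({}))}{})S ⇒ ({(({}))}{}){}   [S -> { }]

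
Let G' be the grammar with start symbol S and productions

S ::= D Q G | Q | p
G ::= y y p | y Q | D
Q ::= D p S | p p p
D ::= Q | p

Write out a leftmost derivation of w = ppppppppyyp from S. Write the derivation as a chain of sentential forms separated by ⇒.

S ⇒ DQG ⇒ pQG ⇒ pDpSG ⇒ pQpSG ⇒ pDpSpSG ⇒ pQpSpSG ⇒ pppppSpSG ⇒ pppppppSG ⇒ ppppppppG ⇒ ppppppppyyp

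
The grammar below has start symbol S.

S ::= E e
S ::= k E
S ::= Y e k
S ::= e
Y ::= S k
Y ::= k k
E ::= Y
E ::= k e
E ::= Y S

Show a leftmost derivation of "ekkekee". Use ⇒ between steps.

S ⇒ Ee   [S ::= E e]
Ee ⇒ YSe   [E ::= Y S]
YSe ⇒ SkSe   [Y ::= S k]
SkSe ⇒ ekSe   [S ::= e]
ekSe ⇒ ekkEe   [S ::= k E]
ekkEe ⇒ ekkYSe   [E ::= Y S]
ekkYSe ⇒ ekkSkSe   [Y ::= S k]
ekkSkSe ⇒ ekkekSe   [S ::= e]
ekkekSe ⇒ ekkekee   [S ::= e]

S ⇒ Ee ⇒ YSe ⇒ SkSe ⇒ ekSe ⇒ ekkEe ⇒ ekkYSe ⇒ ekkSkSe ⇒ ekkekSe ⇒ ekkekee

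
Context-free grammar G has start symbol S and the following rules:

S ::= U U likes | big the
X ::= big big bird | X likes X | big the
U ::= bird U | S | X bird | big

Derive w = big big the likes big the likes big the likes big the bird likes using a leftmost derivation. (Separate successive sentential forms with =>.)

S => U U likes => big U likes => big X bird likes => big X likes X bird likes => big X likes X likes X bird likes => big X likes X likes X likes X bird likes => big big the likes X likes X likes X bird likes => big big the likes big the likes X likes X bird likes => big big the likes big the likes big the likes X bird likes => big big the likes big the likes big the likes big the bird likes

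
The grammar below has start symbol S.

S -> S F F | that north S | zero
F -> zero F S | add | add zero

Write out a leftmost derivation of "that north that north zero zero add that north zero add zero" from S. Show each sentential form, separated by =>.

S => S F F => that north S F F => that north that north S F F => that north that north zero F F => that north that north zero zero F S F => that north that north zero zero add S F => that north that north zero zero add that north S F => that north that north zero zero add that north zero F => that north that north zero zero add that north zero add zero

S => S F F   [S -> S F F]
S F F => that north S F F   [S -> that north S]
that north S F F => that north that north S F F   [S -> that north S]
that north that north S F F => that north that north zero F F   [S -> zero]
that north that north zero F F => that north that north zero zero F S F   [F -> zero F S]
that north that north zero zero F S F => that north that north zero zero add S F   [F -> add]
that north that north zero zero add S F => that north that north zero zero add that north S F   [S -> that north S]
that north that north zero zero add that north S F => that north that north zero zero add that north zero F   [S -> zero]
that north that north zero zero add that north zero F => that north that north zero zero add that north zero add zero   [F -> add zero]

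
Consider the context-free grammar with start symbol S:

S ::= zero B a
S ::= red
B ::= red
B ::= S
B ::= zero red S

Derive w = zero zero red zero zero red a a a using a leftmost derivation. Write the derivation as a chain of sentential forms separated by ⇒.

S ⇒ zero B a ⇒ zero zero red S a ⇒ zero zero red zero B a a ⇒ zero zero red zero S a a ⇒ zero zero red zero zero B a a a ⇒ zero zero red zero zero S a a a ⇒ zero zero red zero zero red a a a

S ⇒ zero B a   [S ::= zero B a]
zero B a ⇒ zero zero red S a   [B ::= zero red S]
zero zero red S a ⇒ zero zero red zero B a a   [S ::= zero B a]
zero zero red zero B a a ⇒ zero zero red zero S a a   [B ::= S]
zero zero red zero S a a ⇒ zero zero red zero zero B a a a   [S ::= zero B a]
zero zero red zero zero B a a a ⇒ zero zero red zero zero S a a a   [B ::= S]
zero zero red zero zero S a a a ⇒ zero zero red zero zero red a a a   [S ::= red]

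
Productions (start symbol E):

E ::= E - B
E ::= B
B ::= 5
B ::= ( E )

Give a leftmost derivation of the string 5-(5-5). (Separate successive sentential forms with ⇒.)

E ⇒ E-B ⇒ B-B ⇒ 5-B ⇒ 5-(E) ⇒ 5-(E-B) ⇒ 5-(B-B) ⇒ 5-(5-B) ⇒ 5-(5-5)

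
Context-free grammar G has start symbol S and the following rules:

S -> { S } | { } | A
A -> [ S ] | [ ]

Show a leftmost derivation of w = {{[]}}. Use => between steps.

S => {S} => {{S}} => {{A}} => {{[]}}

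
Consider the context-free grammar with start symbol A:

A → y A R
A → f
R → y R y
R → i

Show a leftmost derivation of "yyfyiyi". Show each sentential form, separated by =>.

A=>yAR=>yyARR=>yyfRR=>yyfyRyR=>yyfyiyR=>yyfyiyi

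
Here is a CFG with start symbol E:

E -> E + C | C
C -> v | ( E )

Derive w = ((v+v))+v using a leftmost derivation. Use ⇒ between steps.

E⇒E+C⇒C+C⇒(E)+C⇒(C)+C⇒((E))+C⇒((E+C))+C⇒((C+C))+C⇒((v+C))+C⇒((v+v))+C⇒((v+v))+v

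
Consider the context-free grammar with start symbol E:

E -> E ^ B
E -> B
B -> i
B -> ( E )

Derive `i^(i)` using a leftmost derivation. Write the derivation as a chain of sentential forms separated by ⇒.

E ⇒ E^B   [E -> E ^ B]
E^B ⇒ B^B   [E -> B]
B^B ⇒ i^B   [B -> i]
i^B ⇒ i^(E)   [B -> ( E )]
i^(E) ⇒ i^(B)   [E -> B]
i^(B) ⇒ i^(i)   [B -> i]

E ⇒ E^B ⇒ B^B ⇒ i^B ⇒ i^(E) ⇒ i^(B) ⇒ i^(i)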